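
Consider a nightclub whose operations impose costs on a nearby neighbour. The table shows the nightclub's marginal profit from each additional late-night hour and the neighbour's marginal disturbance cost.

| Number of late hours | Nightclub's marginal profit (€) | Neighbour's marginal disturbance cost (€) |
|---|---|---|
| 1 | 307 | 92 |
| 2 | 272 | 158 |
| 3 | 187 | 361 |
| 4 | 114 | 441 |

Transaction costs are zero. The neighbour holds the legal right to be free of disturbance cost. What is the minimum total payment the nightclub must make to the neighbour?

Efficient level: marginal profit ≥ marginal disturbance cost through level 2, so k* = 2.
With the neighbour holding the right, the nightclub must at least compensate total damage at k*: 92 + 158 = 250.

€250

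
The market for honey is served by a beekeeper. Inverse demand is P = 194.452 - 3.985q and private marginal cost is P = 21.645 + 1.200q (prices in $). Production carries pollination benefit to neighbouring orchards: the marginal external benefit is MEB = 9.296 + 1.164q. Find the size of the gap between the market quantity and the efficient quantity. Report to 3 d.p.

Market equilibrium (private): 21.645 + 1.200q = 194.452 - 3.985q → q_m = 33.3283.
Social marginal cost = private MC − MEB = 12.349 + 0.036q.
Set SMC = demand: 12.349 + 0.036q = 194.452 - 3.985q → q* = 45.2880.
Gap = |33.3283 − 45.2880| = 11.9597.

11.960 units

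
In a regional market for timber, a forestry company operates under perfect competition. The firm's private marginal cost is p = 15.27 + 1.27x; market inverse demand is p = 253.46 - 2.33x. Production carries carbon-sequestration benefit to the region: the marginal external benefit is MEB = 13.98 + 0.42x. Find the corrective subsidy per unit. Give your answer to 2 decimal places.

subsidy = 47.29 per unit

Social marginal cost = private MC − MEB = 1.29 + 0.85x.
Set SMC = demand: 1.29 + 0.85x = 253.46 - 2.33x → x* = 79.2987.
The Pigouvian subsidy equals MEB at x*: 13.98 + 0.42×79.2987 = 47.2855.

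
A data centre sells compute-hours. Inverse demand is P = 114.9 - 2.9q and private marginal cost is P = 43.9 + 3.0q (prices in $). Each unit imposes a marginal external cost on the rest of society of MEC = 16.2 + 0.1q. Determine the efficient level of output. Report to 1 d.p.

Social marginal cost = private MC + MEC = 60.1 + 3.1q.
Set SMC = demand: 60.1 + 3.1q = 114.9 - 2.9q → q* = 9.1333.

q* = 9.1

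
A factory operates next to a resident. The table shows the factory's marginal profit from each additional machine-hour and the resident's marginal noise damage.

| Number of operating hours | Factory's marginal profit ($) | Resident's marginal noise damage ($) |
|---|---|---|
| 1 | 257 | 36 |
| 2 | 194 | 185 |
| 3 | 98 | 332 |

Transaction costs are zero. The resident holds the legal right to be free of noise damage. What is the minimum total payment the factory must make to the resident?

$221

Efficient level: marginal profit ≥ marginal noise damage through level 2, so k* = 2.
With the resident holding the right, the factory must at least compensate total damage at k*: 36 + 185 = 221.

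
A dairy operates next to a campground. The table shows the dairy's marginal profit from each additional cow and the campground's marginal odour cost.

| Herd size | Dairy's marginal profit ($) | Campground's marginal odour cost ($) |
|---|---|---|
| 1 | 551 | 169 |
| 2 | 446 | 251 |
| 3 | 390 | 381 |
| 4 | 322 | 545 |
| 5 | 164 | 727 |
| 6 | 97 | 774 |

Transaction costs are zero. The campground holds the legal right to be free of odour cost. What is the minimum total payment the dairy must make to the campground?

$801

Efficient level: marginal profit ≥ marginal odour cost through level 3, so k* = 3.
With the campground holding the right, the dairy must at least compensate total damage at k*: 169 + 251 + 381 = 801.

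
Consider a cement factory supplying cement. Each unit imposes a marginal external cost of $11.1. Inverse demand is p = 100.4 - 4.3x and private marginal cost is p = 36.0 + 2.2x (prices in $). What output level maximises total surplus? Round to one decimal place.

x* = 8.2

Social marginal cost = private MC + MEC = 47.1 + 2.2x.
Set SMC = demand: 47.1 + 2.2x = 100.4 - 4.3x → x* = 8.2000.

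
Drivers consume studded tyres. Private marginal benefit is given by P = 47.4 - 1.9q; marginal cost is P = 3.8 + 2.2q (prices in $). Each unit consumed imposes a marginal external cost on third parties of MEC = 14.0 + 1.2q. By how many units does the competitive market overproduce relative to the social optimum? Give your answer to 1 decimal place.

5.0 units

Market equilibrium (private): 3.8 + 2.2q = 47.4 - 1.9q → q_m = 10.6341.
Social marginal benefit = demand − MEC = 33.4 - 3.1q.
Set SMB = MC: 33.4 - 3.1q = 3.8 + 2.2q → q* = 5.5849.
Gap = |10.6341 − 5.5849| = 5.0492.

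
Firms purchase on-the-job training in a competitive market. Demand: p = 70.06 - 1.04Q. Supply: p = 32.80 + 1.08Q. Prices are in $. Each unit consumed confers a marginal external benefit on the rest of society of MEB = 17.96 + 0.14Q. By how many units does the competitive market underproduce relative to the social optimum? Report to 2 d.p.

10.31 units

Market equilibrium (private): 32.80 + 1.08Q = 70.06 - 1.04Q → Q_m = 17.5755.
Social marginal benefit = demand + MEB = 88.02 - 0.90Q.
Set SMB = MC: 88.02 - 0.90Q = 32.80 + 1.08Q → Q* = 27.8889.
Gap = |17.5755 − 27.8889| = 10.3134.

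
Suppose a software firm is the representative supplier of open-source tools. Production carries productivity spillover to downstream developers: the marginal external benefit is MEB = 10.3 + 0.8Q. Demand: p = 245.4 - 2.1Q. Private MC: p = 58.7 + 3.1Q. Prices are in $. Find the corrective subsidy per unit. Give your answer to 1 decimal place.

Social marginal cost = private MC − MEB = 48.4 + 2.3Q.
Set SMC = demand: 48.4 + 2.3Q = 245.4 - 2.1Q → Q* = 44.7727.
The Pigouvian subsidy equals MEB at Q*: 10.3 + 0.8×44.7727 = 46.1182.

subsidy = $46.1 per unit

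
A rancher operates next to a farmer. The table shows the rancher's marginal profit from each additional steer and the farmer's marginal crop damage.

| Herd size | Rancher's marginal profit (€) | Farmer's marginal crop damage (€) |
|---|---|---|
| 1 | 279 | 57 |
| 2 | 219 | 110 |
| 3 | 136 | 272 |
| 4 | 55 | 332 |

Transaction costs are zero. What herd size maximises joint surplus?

2

Bargaining reaches the level where marginal profit last exceeds marginal crop damage.
That holds through level 2 (219 ≥ 110) but not at 3 (136 < 272).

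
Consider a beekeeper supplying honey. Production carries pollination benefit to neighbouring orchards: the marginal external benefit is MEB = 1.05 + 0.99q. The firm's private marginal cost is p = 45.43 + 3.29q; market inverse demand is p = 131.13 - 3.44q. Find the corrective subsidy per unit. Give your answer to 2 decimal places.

Social marginal cost = private MC − MEB = 44.38 + 2.30q.
Set SMC = demand: 44.38 + 2.30q = 131.13 - 3.44q → q* = 15.1132.
The Pigouvian subsidy equals MEB at q*: 1.05 + 0.99×15.1132 = 16.0121.

subsidy = 16.01 per unit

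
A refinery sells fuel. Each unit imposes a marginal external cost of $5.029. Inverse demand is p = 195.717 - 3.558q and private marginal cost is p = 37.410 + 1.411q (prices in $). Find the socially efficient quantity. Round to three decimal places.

Social marginal cost = private MC + MEC = 42.439 + 1.411q.
Set SMC = demand: 42.439 + 1.411q = 195.717 - 3.558q → q* = 30.8469.

q* = 30.847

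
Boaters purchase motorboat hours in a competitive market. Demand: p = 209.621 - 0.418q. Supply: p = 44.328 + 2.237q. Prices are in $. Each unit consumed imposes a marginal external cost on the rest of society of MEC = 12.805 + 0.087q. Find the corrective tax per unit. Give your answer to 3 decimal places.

tax = $17.643 per unit

Social marginal benefit = demand − MEC = 196.816 - 0.505q.
Set SMB = MC: 196.816 - 0.505q = 44.328 + 2.237q → q* = 55.6120.
The Pigouvian tax equals MEC at q*: 12.805 + 0.087×55.6120 = 17.6432.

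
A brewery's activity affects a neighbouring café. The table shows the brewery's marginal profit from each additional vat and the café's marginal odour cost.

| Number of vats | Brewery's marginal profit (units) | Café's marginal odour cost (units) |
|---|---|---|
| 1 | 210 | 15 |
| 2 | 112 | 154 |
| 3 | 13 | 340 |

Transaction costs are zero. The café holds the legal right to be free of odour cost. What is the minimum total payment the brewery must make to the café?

Efficient level: marginal profit ≥ marginal odour cost through level 1, so k* = 1.
With the café holding the right, the brewery must at least compensate total damage at k*: 15 = 15.

15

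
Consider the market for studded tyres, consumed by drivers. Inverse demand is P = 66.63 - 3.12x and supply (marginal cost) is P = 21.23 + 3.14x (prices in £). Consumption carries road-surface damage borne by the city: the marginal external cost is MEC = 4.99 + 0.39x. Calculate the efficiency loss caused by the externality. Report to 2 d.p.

Market equilibrium (private): 21.23 + 3.14x = 66.63 - 3.12x → x_m = 7.2524.
Social marginal benefit = demand − MEC = 61.64 - 3.51x.
Set SMB = MC: 61.64 - 3.51x = 21.23 + 3.14x → x* = 6.0767.
The welfare-loss triangle has base |x_m − x*| and height MEC(x_m) (the vertical gap between SMB and MC is zero at x* and MEC at x_m).
DWL = ½ × 1.1757 × 7.8184 = 4.5960.

DWL = £4.60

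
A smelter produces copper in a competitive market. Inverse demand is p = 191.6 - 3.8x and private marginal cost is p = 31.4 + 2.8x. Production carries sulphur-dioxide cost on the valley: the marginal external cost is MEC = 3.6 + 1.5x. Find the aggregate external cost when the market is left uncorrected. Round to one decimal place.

529.3

Market equilibrium (private): 31.4 + 2.8x = 191.6 - 3.8x → x_m = 24.2727.
Total external cost = ∫₀^{x_m} (3.6 + 1.5x) dx = 3.6×24.2727 + ½×1.5×24.2727² = 529.2547.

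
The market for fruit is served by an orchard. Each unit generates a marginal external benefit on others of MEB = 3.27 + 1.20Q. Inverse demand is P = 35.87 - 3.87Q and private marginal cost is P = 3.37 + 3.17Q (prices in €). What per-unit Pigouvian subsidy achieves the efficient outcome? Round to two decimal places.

Social marginal cost = private MC − MEB = 0.10 + 1.97Q.
Set SMC = demand: 0.10 + 1.97Q = 35.87 - 3.87Q → Q* = 6.1250.
The Pigouvian subsidy equals MEB at Q*: 3.27 + 1.20×6.1250 = 10.6200.

subsidy = €10.62 per unit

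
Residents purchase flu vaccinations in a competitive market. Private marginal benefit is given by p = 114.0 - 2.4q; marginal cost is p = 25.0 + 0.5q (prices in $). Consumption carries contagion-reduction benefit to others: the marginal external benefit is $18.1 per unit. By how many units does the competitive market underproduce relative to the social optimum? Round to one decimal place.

6.2 units

Market equilibrium (private): 25.0 + 0.5q = 114.0 - 2.4q → q_m = 30.6897.
Social marginal benefit = demand + MEB = 132.1 - 2.4q.
Set SMB = MC: 132.1 - 2.4q = 25.0 + 0.5q → q* = 36.9310.
Gap = |30.6897 − 36.9310| = 6.2413.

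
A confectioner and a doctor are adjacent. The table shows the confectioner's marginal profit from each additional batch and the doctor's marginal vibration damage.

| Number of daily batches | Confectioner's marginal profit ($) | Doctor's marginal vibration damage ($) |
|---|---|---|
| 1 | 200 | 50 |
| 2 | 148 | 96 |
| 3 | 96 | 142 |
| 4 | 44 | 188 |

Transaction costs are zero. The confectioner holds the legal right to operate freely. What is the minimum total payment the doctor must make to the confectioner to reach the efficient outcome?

Left alone the confectioner would choose level 4 (marginal profit stays positive).
Efficient level: k* = 2 (marginal profit ≥ marginal vibration damage through 2).
The doctor must at least cover the confectioner's forgone profit from cutting 4→2: 96 + 44 = 140.

$140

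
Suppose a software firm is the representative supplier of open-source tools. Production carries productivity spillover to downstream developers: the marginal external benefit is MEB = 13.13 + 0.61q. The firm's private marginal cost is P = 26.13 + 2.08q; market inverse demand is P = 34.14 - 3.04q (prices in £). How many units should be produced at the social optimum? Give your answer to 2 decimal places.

q* = 4.69

Social marginal cost = private MC − MEB = 13.00 + 1.47q.
Set SMC = demand: 13.00 + 1.47q = 34.14 - 3.04q → q* = 4.6874.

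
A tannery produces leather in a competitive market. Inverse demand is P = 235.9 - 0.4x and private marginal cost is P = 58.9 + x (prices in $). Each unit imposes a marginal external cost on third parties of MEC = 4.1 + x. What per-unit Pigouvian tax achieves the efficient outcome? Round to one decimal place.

Social marginal cost = private MC + MEC = 63.0 + 2.0x.
Set SMC = demand: 63.0 + 2.0x = 235.9 - 0.4x → x* = 72.0417.
The Pigouvian tax equals MEC at x*: 4.1 + 1.0×72.0417 = 76.1417.

tax = $76.1 per unit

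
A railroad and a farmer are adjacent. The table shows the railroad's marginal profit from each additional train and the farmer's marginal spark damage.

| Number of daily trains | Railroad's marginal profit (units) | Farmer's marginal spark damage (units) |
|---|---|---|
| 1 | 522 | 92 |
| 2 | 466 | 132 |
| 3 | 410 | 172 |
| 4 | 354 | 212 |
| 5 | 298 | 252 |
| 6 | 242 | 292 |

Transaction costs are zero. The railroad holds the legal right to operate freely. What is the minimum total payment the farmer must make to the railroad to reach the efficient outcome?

Left alone the railroad would choose level 6 (marginal profit stays positive).
Efficient level: k* = 5 (marginal profit ≥ marginal spark damage through 5).
The farmer must at least cover the railroad's forgone profit from cutting 6→5: 242 = 242.

242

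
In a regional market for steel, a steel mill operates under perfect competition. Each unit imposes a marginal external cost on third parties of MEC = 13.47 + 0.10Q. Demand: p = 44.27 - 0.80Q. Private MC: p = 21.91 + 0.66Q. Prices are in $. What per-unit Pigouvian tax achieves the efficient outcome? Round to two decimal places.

tax = $14.04 per unit

Social marginal cost = private MC + MEC = 35.38 + 0.76Q.
Set SMC = demand: 35.38 + 0.76Q = 44.27 - 0.80Q → Q* = 5.6987.
The Pigouvian tax equals MEC at Q*: 13.47 + 0.10×5.6987 = 14.0399.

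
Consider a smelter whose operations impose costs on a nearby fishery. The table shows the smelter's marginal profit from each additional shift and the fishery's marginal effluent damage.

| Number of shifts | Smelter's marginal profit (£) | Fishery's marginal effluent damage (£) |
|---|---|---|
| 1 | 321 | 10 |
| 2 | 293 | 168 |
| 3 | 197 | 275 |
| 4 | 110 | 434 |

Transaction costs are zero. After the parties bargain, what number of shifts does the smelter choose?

2

Bargaining reaches the level where marginal profit last exceeds marginal effluent damage.
That holds through level 2 (293 ≥ 168) but not at 3 (197 < 275).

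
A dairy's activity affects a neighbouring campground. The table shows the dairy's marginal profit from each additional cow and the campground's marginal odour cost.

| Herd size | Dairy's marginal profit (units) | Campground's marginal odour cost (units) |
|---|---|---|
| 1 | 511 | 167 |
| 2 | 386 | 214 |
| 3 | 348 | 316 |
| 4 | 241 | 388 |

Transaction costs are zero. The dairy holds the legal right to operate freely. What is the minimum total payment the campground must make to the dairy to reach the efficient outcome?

Left alone the dairy would choose level 4 (marginal profit stays positive).
Efficient level: k* = 3 (marginal profit ≥ marginal odour cost through 3).
The campground must at least cover the dairy's forgone profit from cutting 4→3: 241 = 241.

241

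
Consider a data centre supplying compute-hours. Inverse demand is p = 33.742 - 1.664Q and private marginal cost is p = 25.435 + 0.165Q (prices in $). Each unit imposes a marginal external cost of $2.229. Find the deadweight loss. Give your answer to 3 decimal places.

DWL = $1.358

Market equilibrium (private): 25.435 + 0.165Q = 33.742 - 1.664Q → Q_m = 4.5418.
Social marginal cost = private MC + MEC = 27.664 + 0.165Q.
Set SMC = demand: 27.664 + 0.165Q = 33.742 - 1.664Q → Q* = 3.3231.
The welfare-loss triangle has base |Q_m − Q*| and height MEC(Q_m) (the vertical gap between SMC and demand is zero at Q* and MEC at Q_m).
DWL = ½ × 1.2187 × 2.2290 = 1.3582.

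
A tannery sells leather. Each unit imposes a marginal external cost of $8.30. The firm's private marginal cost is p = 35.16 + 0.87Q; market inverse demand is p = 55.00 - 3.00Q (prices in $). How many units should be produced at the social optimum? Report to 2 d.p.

Social marginal cost = private MC + MEC = 43.46 + 0.87Q.
Set SMC = demand: 43.46 + 0.87Q = 55.00 - 3.00Q → Q* = 2.9819.

Q* = 2.98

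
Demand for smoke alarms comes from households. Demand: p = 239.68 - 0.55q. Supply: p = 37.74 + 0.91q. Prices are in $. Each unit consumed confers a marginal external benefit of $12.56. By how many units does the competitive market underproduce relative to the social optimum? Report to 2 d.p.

8.60 units

Market equilibrium (private): 37.74 + 0.91q = 239.68 - 0.55q → q_m = 138.3151.
Social marginal benefit = demand + MEB = 252.24 - 0.55q.
Set SMB = MC: 252.24 - 0.55q = 37.74 + 0.91q → q* = 146.9178.
Gap = |138.3151 − 146.9178| = 8.6027.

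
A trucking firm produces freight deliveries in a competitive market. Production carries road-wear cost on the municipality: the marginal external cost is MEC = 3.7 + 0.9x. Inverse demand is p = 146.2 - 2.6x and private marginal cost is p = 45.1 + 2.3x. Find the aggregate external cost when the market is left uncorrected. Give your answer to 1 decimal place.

Market equilibrium (private): 45.1 + 2.3x = 146.2 - 2.6x → x_m = 20.6327.
Total external cost = ∫₀^{x_m} (3.7 + 0.9x) dx = 3.7×20.6327 + ½×0.9×20.6327² = 267.9097.

267.9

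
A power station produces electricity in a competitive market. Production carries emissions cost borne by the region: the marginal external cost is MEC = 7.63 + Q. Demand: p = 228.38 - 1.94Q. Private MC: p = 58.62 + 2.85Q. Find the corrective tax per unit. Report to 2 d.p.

tax = 35.63 per unit

Social marginal cost = private MC + MEC = 66.25 + 3.85Q.
Set SMC = demand: 66.25 + 3.85Q = 228.38 - 1.94Q → Q* = 28.0017.
The Pigouvian tax equals MEC at Q*: 7.63 + 1.00×28.0017 = 35.6317.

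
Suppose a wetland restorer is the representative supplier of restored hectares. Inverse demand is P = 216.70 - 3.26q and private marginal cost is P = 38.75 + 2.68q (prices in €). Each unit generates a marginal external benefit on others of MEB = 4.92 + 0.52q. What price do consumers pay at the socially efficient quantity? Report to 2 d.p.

P = €106.71

Social marginal cost = private MC − MEB = 33.83 + 2.16q.
Set SMC = demand: 33.83 + 2.16q = 216.70 - 3.26q → q* = 33.7399.
Consumer price on the demand curve at q*: 216.70 − 3.26×33.7399 = 106.7079.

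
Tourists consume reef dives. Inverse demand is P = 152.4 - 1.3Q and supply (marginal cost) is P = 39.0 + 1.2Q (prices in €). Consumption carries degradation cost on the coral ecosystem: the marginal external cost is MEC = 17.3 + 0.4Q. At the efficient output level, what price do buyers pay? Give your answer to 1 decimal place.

Social marginal benefit = demand − MEC = 135.1 - 1.7Q.
Set SMB = MC: 135.1 - 1.7Q = 39.0 + 1.2Q → Q* = 33.1379.
Consumer price on the demand curve at Q*: 152.4 − 1.3×33.1379 = 109.3207.

P = €109.3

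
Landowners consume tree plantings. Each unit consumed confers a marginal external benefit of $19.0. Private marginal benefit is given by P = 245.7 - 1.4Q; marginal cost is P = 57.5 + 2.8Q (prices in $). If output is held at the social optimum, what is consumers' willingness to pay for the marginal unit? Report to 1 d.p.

Social marginal benefit = demand + MEB = 264.7 - 1.4Q.
Set SMB = MC: 264.7 - 1.4Q = 57.5 + 2.8Q → Q* = 49.3333.
Consumer price on the demand curve at Q*: 245.7 − 1.4×49.3333 = 176.6334.

P = $176.6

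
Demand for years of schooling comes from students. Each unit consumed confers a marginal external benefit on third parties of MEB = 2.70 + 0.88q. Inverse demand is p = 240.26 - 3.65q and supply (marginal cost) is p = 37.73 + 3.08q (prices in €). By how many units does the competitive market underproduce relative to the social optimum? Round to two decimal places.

4.99 units

Market equilibrium (private): 37.73 + 3.08q = 240.26 - 3.65q → q_m = 30.0936.
Social marginal benefit = demand + MEB = 242.96 - 2.77q.
Set SMB = MC: 242.96 - 2.77q = 37.73 + 3.08q → q* = 35.0821.
Gap = |30.0936 − 35.0821| = 4.9885.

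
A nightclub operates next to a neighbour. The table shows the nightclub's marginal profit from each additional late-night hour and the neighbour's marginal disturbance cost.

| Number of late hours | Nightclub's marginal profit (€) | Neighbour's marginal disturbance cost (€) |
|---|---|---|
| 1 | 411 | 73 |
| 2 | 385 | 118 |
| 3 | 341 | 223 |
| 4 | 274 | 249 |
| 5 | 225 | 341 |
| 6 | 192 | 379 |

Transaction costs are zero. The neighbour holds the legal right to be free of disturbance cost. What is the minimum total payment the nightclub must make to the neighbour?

€663

Efficient level: marginal profit ≥ marginal disturbance cost through level 4, so k* = 4.
With the neighbour holding the right, the nightclub must at least compensate total damage at k*: 73 + 118 + 223 + 249 = 663.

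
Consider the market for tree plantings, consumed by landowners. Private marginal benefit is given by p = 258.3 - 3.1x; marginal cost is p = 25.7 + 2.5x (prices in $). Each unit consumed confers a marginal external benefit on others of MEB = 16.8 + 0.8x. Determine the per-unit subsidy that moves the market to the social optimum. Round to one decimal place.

Social marginal benefit = demand + MEB = 275.1 - 2.3x.
Set SMB = MC: 275.1 - 2.3x = 25.7 + 2.5x → x* = 51.9583.
The Pigouvian subsidy equals MEB at x*: 16.8 + 0.8×51.9583 = 58.3666.

subsidy = $58.4 per unit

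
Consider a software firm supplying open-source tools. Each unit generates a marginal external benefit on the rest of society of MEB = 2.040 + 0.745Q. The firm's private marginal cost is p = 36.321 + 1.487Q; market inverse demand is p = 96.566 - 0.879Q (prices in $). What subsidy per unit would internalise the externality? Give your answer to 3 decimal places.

subsidy = $30.666 per unit

Social marginal cost = private MC − MEB = 34.281 + 0.742Q.
Set SMC = demand: 34.281 + 0.742Q = 96.566 - 0.879Q → Q* = 38.4238.
The Pigouvian subsidy equals MEB at Q*: 2.040 + 0.745×38.4238 = 30.6657.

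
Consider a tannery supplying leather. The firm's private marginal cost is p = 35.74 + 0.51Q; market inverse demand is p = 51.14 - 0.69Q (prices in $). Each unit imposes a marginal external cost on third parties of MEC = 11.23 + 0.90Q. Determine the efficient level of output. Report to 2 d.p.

Q* = 1.99

Social marginal cost = private MC + MEC = 46.97 + 1.41Q.
Set SMC = demand: 46.97 + 1.41Q = 51.14 - 0.69Q → Q* = 1.9857.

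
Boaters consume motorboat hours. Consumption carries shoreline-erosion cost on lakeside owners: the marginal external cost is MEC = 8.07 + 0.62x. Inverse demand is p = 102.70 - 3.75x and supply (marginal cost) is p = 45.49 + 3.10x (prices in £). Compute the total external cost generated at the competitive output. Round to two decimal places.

£89.02

Market equilibrium (private): 45.49 + 3.10x = 102.70 - 3.75x → x_m = 8.3518.
Total external cost = ∫₀^{x_m} (8.07 + 0.62x) dx = 8.07×8.3518 + ½×0.62×8.3518² = 89.0223.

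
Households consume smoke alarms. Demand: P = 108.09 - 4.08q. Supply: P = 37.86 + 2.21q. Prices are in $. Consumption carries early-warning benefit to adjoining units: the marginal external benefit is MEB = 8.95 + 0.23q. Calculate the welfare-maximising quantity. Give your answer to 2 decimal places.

q* = 13.07

Social marginal benefit = demand + MEB = 117.04 - 3.85q.
Set SMB = MC: 117.04 - 3.85q = 37.86 + 2.21q → q* = 13.0660.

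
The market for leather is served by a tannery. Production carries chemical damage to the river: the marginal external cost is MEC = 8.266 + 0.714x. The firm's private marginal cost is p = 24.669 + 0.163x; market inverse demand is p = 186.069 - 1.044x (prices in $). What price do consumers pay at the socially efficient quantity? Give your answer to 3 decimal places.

P = $102.846

Social marginal cost = private MC + MEC = 32.935 + 0.877x.
Set SMC = demand: 32.935 + 0.877x = 186.069 - 1.044x → x* = 79.7158.
Consumer price on the demand curve at x*: 186.069 − 1.044×79.7158 = 102.8457.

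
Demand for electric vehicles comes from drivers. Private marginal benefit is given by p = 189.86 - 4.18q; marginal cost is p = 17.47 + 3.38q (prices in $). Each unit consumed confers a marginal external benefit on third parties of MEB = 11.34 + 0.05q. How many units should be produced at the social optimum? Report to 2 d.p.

q* = 24.46

Social marginal benefit = demand + MEB = 201.20 - 4.13q.
Set SMB = MC: 201.20 - 4.13q = 17.47 + 3.38q → q* = 24.4647.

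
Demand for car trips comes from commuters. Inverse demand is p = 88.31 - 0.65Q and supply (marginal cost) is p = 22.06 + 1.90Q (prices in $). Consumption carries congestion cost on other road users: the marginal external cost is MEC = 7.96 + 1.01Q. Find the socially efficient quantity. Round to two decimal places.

Q* = 16.37

Social marginal benefit = demand − MEC = 80.35 - 1.66Q.
Set SMB = MC: 80.35 - 1.66Q = 22.06 + 1.90Q → Q* = 16.3736.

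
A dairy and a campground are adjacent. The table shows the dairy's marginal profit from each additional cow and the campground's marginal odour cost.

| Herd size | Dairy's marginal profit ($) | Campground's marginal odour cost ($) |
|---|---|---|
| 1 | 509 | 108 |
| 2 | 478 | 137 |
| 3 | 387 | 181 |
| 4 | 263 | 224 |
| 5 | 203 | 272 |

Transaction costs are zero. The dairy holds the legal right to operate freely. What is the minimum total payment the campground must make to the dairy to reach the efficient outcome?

Left alone the dairy would choose level 5 (marginal profit stays positive).
Efficient level: k* = 4 (marginal profit ≥ marginal odour cost through 4).
The campground must at least cover the dairy's forgone profit from cutting 5→4: 203 = 203.

$203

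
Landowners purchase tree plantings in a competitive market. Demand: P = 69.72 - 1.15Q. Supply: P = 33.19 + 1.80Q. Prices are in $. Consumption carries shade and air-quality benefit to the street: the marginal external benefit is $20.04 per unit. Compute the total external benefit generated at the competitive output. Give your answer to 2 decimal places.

$248.16

Market equilibrium (private): 33.19 + 1.80Q = 69.72 - 1.15Q → Q_m = 12.3831.
Total external benefit = MEB × Q_m = 20.04 × 12.3831 = 248.1573.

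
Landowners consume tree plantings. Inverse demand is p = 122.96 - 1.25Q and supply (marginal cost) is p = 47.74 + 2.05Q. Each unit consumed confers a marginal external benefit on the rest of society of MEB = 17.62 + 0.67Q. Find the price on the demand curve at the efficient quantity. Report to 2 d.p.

Social marginal benefit = demand + MEB = 140.58 - 0.58Q.
Set SMB = MC: 140.58 - 0.58Q = 47.74 + 2.05Q → Q* = 35.3004.
Consumer price on the demand curve at Q*: 122.96 − 1.25×35.3004 = 78.8345.

P = 78.83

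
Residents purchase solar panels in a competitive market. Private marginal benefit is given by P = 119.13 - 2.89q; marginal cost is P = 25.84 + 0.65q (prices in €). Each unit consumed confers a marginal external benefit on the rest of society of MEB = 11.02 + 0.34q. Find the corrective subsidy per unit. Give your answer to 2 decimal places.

subsidy = €22.10 per unit

Social marginal benefit = demand + MEB = 130.15 - 2.55q.
Set SMB = MC: 130.15 - 2.55q = 25.84 + 0.65q → q* = 32.5969.
The Pigouvian subsidy equals MEB at q*: 11.02 + 0.34×32.5969 = 22.1029.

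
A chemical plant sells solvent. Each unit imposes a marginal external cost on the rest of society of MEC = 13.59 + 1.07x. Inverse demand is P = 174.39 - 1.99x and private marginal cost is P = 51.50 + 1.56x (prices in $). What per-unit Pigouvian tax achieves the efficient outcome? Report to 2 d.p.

Social marginal cost = private MC + MEC = 65.09 + 2.63x.
Set SMC = demand: 65.09 + 2.63x = 174.39 - 1.99x → x* = 23.6580.
The Pigouvian tax equals MEC at x*: 13.59 + 1.07×23.6580 = 38.9041.

tax = $38.90 per unit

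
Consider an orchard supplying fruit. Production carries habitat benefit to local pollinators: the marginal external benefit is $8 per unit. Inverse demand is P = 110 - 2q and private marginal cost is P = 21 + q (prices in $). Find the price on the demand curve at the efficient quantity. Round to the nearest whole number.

Social marginal cost = private MC − MEB = 13 + q.
Set SMC = demand: 13 + q = 110 - 2q → q* = 32.3333.
Consumer price on the demand curve at q*: 110 − 2×32.3333 = 45.3334.

P = $45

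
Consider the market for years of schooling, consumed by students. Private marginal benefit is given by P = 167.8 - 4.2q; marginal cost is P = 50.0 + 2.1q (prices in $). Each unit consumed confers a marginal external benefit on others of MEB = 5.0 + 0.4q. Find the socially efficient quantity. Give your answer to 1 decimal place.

q* = 20.8

Social marginal benefit = demand + MEB = 172.8 - 3.8q.
Set SMB = MC: 172.8 - 3.8q = 50.0 + 2.1q → q* = 20.8136.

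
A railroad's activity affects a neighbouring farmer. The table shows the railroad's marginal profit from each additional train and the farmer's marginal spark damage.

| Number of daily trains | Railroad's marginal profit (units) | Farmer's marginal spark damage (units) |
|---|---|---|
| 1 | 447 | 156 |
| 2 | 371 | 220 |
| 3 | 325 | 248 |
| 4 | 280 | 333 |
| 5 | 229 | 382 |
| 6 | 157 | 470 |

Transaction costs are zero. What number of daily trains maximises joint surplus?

Bargaining reaches the level where marginal profit last exceeds marginal spark damage.
That holds through level 3 (325 ≥ 248) but not at 4 (280 < 333).

3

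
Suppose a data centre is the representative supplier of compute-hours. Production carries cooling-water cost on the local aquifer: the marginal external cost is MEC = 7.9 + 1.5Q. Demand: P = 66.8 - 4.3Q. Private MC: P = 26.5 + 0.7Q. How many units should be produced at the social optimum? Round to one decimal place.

Q* = 5.0

Social marginal cost = private MC + MEC = 34.4 + 2.2Q.
Set SMC = demand: 34.4 + 2.2Q = 66.8 - 4.3Q → Q* = 4.9846.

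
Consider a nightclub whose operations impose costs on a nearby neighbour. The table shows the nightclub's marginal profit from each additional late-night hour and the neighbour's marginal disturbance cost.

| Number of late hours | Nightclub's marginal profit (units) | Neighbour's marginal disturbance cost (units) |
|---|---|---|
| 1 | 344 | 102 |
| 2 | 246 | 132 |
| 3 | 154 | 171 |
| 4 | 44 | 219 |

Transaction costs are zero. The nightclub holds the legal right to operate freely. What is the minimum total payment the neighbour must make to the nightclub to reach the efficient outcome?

198

Left alone the nightclub would choose level 4 (marginal profit stays positive).
Efficient level: k* = 2 (marginal profit ≥ marginal disturbance cost through 2).
The neighbour must at least cover the nightclub's forgone profit from cutting 4→2: 154 + 44 = 198.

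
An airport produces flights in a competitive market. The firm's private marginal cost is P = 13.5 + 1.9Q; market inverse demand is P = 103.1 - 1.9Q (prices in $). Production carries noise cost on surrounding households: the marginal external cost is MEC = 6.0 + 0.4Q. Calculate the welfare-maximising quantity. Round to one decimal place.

Social marginal cost = private MC + MEC = 19.5 + 2.3Q.
Set SMC = demand: 19.5 + 2.3Q = 103.1 - 1.9Q → Q* = 19.9048.

Q* = 19.9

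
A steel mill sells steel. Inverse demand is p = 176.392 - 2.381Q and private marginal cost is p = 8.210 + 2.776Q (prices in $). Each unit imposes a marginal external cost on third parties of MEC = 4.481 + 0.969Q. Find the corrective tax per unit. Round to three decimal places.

Social marginal cost = private MC + MEC = 12.691 + 3.745Q.
Set SMC = demand: 12.691 + 3.745Q = 176.392 - 2.381Q → Q* = 26.7223.
The Pigouvian tax equals MEC at Q*: 4.481 + 0.969×26.7223 = 30.3749.

tax = $30.375 per unit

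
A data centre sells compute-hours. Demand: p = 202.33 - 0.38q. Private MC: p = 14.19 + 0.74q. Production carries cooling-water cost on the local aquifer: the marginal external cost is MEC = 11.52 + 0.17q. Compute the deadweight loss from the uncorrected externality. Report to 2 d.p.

Market equilibrium (private): 14.19 + 0.74q = 202.33 - 0.38q → q_m = 167.9821.
Social marginal cost = private MC + MEC = 25.71 + 0.91q.
Set SMC = demand: 25.71 + 0.91q = 202.33 - 0.38q → q* = 136.9147.
Between q* and q_m the wedge SMC − demand runs linearly from 0 to MEC(q_m), so the loss is a triangle.
DWL = ½ × 31.0674 × 40.0770 = 622.5441.

DWL = 622.54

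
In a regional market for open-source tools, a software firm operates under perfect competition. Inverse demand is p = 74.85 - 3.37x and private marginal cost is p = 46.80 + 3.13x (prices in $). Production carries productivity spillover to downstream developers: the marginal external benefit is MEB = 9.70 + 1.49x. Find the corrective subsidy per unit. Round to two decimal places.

subsidy = $20.93 per unit

Social marginal cost = private MC − MEB = 37.10 + 1.64x.
Set SMC = demand: 37.10 + 1.64x = 74.85 - 3.37x → x* = 7.5349.
The Pigouvian subsidy equals MEB at x*: 9.70 + 1.49×7.5349 = 20.9270.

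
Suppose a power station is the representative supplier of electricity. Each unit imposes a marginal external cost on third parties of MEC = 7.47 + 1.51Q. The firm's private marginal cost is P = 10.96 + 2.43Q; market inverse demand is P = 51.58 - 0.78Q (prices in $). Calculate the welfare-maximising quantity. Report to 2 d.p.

Social marginal cost = private MC + MEC = 18.43 + 3.94Q.
Set SMC = demand: 18.43 + 3.94Q = 51.58 - 0.78Q → Q* = 7.0233.

Q* = 7.02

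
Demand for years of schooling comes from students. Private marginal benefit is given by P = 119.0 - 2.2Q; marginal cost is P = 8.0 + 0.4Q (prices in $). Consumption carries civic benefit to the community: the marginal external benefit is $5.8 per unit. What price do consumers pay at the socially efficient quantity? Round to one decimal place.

P = $20.2

Social marginal benefit = demand + MEB = 124.8 - 2.2Q.
Set SMB = MC: 124.8 - 2.2Q = 8.0 + 0.4Q → Q* = 44.9231.
Consumer price on the demand curve at Q*: 119.0 − 2.2×44.9231 = 20.1692.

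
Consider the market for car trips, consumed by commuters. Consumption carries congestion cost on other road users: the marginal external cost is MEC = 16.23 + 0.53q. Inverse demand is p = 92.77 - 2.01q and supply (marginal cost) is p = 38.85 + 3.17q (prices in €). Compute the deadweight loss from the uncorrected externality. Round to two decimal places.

Market equilibrium (private): 38.85 + 3.17q = 92.77 - 2.01q → q_m = 10.4093.
Social marginal benefit = demand − MEC = 76.54 - 2.54q.
Set SMB = MC: 76.54 - 2.54q = 38.85 + 3.17q → q* = 6.6007.
Height of the DWL triangle at q_m is MC(q_m) − SMB(q_m) = MEC(q_m) = 21.7469.
DWL = ½ × 3.8086 × 21.7469 = 41.4126.

DWL = €41.41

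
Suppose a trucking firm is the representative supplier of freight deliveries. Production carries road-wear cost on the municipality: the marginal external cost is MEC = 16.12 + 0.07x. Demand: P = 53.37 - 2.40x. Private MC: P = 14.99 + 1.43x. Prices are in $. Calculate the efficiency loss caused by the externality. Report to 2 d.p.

Market equilibrium (private): 14.99 + 1.43x = 53.37 - 2.40x → x_m = 10.0209.
Social marginal cost = private MC + MEC = 31.11 + 1.50x.
Set SMC = demand: 31.11 + 1.50x = 53.37 - 2.40x → x* = 5.7077.
Height of the DWL triangle at x_m is SMC(x_m) − demand(x_m) = MEC(x_m) = 16.8215.
DWL = ½ × 4.3132 × 16.8215 = 36.2772.

DWL = $36.28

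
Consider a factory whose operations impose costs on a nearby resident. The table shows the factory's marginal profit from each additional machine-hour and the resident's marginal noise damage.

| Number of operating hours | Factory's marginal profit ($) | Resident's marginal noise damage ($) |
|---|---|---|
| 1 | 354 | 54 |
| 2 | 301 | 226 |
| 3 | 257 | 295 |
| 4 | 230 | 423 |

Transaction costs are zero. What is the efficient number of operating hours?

2

Bargaining reaches the level where marginal profit last exceeds marginal noise damage.
That holds through level 2 (301 ≥ 226) but not at 3 (257 < 295).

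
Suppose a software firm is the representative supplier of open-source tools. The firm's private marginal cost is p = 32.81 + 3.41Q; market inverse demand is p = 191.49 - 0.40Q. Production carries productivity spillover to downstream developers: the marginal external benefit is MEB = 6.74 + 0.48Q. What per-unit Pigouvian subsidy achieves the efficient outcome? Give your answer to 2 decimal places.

subsidy = 30.58 per unit

Social marginal cost = private MC − MEB = 26.07 + 2.93Q.
Set SMC = demand: 26.07 + 2.93Q = 191.49 - 0.40Q → Q* = 49.6757.
The Pigouvian subsidy equals MEB at Q*: 6.74 + 0.48×49.6757 = 30.5843.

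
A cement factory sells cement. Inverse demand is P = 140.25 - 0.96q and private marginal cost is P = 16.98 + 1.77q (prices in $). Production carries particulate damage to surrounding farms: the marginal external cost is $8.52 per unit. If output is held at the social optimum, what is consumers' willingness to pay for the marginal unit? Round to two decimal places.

Social marginal cost = private MC + MEC = 25.50 + 1.77q.
Set SMC = demand: 25.50 + 1.77q = 140.25 - 0.96q → q* = 42.0330.
Consumer price on the demand curve at q*: 140.25 − 0.96×42.0330 = 99.8983.

P = $99.90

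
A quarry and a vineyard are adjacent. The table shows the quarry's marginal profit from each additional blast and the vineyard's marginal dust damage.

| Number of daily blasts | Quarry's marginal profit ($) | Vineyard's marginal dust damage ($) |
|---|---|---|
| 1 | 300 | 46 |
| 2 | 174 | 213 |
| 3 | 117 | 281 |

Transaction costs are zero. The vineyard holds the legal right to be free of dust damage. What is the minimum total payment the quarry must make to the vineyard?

$46

Efficient level: marginal profit ≥ marginal dust damage through level 1, so k* = 1.
With the vineyard holding the right, the quarry must at least compensate total damage at k*: 46 = 46.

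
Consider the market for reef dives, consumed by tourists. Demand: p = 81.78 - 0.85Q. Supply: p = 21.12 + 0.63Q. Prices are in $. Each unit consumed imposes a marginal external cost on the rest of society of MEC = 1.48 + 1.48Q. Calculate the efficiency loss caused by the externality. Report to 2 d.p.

DWL = $652.26

Market equilibrium (private): 21.12 + 0.63Q = 81.78 - 0.85Q → Q_m = 40.9865.
Social marginal benefit = demand − MEC = 80.30 - 2.33Q.
Set SMB = MC: 80.30 - 2.33Q = 21.12 + 0.63Q → Q* = 19.9932.
Between Q* and Q_m the wedge MC − SMB runs linearly from 0 to MEC(Q_m), so the loss is a triangle.
DWL = ½ × 20.9933 × 62.1400 = 652.2618.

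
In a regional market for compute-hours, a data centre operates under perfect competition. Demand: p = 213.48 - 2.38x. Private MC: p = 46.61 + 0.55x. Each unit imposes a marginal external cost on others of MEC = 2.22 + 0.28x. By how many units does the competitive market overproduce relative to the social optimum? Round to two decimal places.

5.66 units

Market equilibrium (private): 46.61 + 0.55x = 213.48 - 2.38x → x_m = 56.9522.
Social marginal cost = private MC + MEC = 48.83 + 0.83x.
Set SMC = demand: 48.83 + 0.83x = 213.48 - 2.38x → x* = 51.2928.
Gap = |56.9522 − 51.2928| = 5.6594.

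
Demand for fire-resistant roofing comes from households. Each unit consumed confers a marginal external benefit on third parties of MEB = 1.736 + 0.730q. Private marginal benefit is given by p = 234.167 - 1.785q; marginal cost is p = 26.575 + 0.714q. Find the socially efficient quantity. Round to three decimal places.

q* = 118.331

Social marginal benefit = demand + MEB = 235.903 - 1.055q.
Set SMB = MC: 235.903 - 1.055q = 26.575 + 0.714q → q* = 118.3313.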